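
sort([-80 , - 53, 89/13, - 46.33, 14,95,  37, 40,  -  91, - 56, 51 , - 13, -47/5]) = [ - 91, - 80, - 56, - 53 , - 46.33, - 13, -47/5,  89/13 , 14,37, 40, 51,95] 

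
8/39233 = 8/39233 = 0.00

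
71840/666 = 107 + 289/333 = 107.87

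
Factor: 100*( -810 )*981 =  - 2^3*3^6*5^3*109^1 =- 79461000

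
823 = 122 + 701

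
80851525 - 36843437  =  44008088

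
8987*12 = 107844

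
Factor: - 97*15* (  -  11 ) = 16005  =  3^1*5^1*11^1*97^1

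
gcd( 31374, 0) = 31374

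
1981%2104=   1981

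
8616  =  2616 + 6000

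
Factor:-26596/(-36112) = 109/148 =2^(-2)*37^( - 1)*109^1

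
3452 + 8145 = 11597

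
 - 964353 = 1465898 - 2430251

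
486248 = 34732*14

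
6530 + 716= 7246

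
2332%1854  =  478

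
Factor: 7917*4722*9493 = 354887014482= 2^1*3^2*7^1*11^1*13^1 * 29^1*787^1*863^1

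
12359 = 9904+2455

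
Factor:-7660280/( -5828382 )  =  3830140/2914191 = 2^2*3^( - 3)*5^1*7^( - 1)*17^( - 1)*907^( - 1 )*191507^1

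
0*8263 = 0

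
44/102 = 22/51 = 0.43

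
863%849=14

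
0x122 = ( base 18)g2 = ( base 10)290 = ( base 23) ce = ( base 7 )563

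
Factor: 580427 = 317^1*1831^1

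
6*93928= 563568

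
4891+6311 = 11202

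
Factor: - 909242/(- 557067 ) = 2^1*3^ ( - 1 )*7^( - 1 )*41^ ( - 1) * 383^1 * 647^(-1)  *  1187^1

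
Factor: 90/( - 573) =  - 2^1  *  3^1*5^1*191^( - 1)= - 30/191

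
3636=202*18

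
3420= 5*684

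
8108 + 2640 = 10748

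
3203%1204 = 795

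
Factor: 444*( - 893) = - 2^2*3^1*19^1*37^1*47^1 =- 396492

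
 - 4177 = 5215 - 9392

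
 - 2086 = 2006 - 4092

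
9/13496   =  9/13496=0.00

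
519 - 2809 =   -  2290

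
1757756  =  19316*91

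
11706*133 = 1556898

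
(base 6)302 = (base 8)156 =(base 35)35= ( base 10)110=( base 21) 55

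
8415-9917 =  - 1502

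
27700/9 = 27700/9 = 3077.78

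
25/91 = 25/91 = 0.27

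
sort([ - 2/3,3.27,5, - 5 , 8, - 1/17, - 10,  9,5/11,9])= [ - 10, - 5,-2/3,  -  1/17, 5/11, 3.27 , 5 , 8,9, 9] 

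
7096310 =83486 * 85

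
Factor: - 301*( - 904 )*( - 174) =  - 2^4*3^1*7^1* 29^1*43^1*113^1 =-  47346096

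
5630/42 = 134+1/21 =134.05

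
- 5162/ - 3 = 1720 + 2/3 = 1720.67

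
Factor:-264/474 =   -  2^2*11^1*79^( - 1)  =  - 44/79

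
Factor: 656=2^4*41^1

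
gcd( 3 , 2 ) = 1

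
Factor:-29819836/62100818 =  - 2^1* 13^(-1)*17^1*47^(-1)*89^( - 1 )*571^ ( - 1)*438527^1 = - 14909918/31050409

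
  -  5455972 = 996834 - 6452806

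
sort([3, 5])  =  [ 3,5] 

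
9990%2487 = 42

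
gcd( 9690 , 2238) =6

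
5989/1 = 5989 = 5989.00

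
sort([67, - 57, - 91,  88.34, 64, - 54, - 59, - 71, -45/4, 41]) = [ - 91,-71, - 59,  -  57, - 54, -45/4,41,64, 67,88.34 ] 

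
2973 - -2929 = 5902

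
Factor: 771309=3^3*7^2 * 11^1*53^1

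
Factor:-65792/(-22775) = 2^8*5^(-2)*257^1  *911^( - 1)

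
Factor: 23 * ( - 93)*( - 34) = 72726= 2^1*3^1*17^1*23^1*31^1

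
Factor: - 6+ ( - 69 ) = -3^1 * 5^2 = -75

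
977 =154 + 823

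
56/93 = 56/93=0.60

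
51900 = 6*8650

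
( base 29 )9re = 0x20ae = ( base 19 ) 1436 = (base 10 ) 8366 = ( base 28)aim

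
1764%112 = 84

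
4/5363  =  4/5363 = 0.00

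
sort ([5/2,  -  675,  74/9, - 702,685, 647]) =[ - 702, - 675,  5/2,74/9, 647 , 685 ]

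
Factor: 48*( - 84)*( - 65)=262080 = 2^6*3^2*5^1*7^1*13^1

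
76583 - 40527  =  36056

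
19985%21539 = 19985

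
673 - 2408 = -1735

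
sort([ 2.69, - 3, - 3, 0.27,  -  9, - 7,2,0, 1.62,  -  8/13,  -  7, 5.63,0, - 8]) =[ - 9, - 8,-7, - 7, - 3, - 3 ,-8/13,0,0, 0.27,1.62, 2,2.69,5.63 ] 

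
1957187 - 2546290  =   - 589103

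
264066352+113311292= 377377644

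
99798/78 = 1279+6/13  =  1279.46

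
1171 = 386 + 785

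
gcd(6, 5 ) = 1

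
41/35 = 1 + 6/35 = 1.17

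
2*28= 56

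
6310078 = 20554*307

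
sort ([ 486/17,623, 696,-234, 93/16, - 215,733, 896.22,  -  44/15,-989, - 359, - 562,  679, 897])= [ - 989,-562, - 359, - 234, - 215, - 44/15, 93/16,486/17, 623,679,696, 733, 896.22,897 ]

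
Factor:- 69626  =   - 2^1*31^1*1123^1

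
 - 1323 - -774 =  - 549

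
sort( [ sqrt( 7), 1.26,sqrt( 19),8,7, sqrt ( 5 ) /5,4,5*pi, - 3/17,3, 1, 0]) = [  -  3/17, 0 , sqrt ( 5)/5, 1,1.26,sqrt( 7 ), 3, 4,  sqrt( 19 ), 7,8,5 * pi] 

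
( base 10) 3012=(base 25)4KC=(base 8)5704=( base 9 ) 4116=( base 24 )55c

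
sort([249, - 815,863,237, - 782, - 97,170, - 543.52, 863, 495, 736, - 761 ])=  [ - 815,  -  782, - 761, - 543.52,-97, 170, 237, 249,495,736,863 , 863]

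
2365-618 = 1747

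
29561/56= 4223/8 =527.88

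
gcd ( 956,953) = 1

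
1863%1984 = 1863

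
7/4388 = 7/4388  =  0.00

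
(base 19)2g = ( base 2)110110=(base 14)3C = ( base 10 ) 54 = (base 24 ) 26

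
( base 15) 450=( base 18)303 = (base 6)4303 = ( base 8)1717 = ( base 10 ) 975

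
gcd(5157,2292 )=573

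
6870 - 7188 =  - 318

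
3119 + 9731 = 12850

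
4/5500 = 1/1375 = 0.00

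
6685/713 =6685/713  =  9.38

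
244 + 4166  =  4410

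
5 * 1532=7660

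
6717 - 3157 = 3560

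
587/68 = 8 + 43/68 = 8.63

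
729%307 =115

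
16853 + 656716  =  673569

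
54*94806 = 5119524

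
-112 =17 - 129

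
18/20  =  9/10 = 0.90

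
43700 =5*8740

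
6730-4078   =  2652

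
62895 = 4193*15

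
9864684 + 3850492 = 13715176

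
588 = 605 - 17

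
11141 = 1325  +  9816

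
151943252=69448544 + 82494708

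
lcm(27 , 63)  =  189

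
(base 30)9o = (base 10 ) 294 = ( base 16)126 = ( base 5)2134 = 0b100100110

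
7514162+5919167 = 13433329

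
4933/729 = 6  +  559/729 = 6.77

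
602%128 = 90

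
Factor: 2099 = 2099^1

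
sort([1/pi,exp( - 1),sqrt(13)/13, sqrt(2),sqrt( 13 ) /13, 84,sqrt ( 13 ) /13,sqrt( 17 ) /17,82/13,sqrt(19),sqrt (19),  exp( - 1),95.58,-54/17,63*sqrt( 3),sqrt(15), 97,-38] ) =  [ - 38,- 54/17, sqrt(17 ) /17,sqrt( 13) /13,sqrt(13 ) /13, sqrt ( 13)/13, 1/pi,exp( - 1), exp(- 1 ),sqrt( 2), sqrt( 15 ), sqrt(19 ),sqrt( 19 ),82/13,84, 95.58,97,63*sqrt( 3)]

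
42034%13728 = 850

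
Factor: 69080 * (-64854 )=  - 4480114320 = - 2^4 * 3^3 * 5^1*11^1*157^1 * 1201^1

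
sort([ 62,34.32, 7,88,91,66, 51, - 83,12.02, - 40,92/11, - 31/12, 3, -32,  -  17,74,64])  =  [ - 83,-40,- 32,  -  17,-31/12,3, 7,92/11,12.02,34.32,51,62,64, 66, 74,88, 91]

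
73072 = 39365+33707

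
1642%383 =110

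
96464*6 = 578784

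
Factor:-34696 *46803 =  -2^3 * 3^1*4337^1 * 15601^1 = - 1623876888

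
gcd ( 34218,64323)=9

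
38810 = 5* 7762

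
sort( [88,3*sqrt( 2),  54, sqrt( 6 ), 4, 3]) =[ sqrt ( 6), 3 , 4, 3* sqrt ( 2), 54, 88 ] 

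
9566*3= 28698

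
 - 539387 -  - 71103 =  - 468284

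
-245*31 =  - 7595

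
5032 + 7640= 12672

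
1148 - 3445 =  - 2297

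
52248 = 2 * 26124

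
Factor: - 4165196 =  - 2^2*7^2*79^1*269^1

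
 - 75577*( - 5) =377885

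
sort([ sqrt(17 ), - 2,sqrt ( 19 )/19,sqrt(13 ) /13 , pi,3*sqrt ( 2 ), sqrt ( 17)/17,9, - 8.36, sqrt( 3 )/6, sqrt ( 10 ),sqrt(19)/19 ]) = [  -  8.36 , - 2,sqrt( 19) /19,sqrt( 19)/19,sqrt(17)/17,sqrt(13) /13 , sqrt(3)/6, pi, sqrt( 10),sqrt(17), 3 * sqrt( 2),9]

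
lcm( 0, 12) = 0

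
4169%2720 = 1449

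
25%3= 1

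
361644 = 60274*6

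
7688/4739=7688/4739  =  1.62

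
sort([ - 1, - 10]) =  [ - 10, - 1 ]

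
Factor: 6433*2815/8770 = 3621779/1754 = 2^( - 1 )*7^1*563^1*877^(-1) * 919^1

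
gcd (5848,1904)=136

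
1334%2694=1334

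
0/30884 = 0 = 0.00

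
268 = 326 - 58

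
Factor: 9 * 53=3^2*53^1 = 477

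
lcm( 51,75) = 1275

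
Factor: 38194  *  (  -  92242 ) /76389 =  - 2^2*3^( - 1) *13^2 * 17^1*113^1* 2713^1 * 25463^( - 1) =-3523090948/76389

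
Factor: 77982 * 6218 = 2^2*3^1 * 41^1*317^1 * 3109^1 = 484892076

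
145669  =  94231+51438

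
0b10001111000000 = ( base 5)243102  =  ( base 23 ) h6l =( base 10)9152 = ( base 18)1A48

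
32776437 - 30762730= 2013707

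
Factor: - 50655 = -3^1 * 5^1*11^1*307^1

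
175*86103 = 15068025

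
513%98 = 23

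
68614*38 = 2607332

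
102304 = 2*51152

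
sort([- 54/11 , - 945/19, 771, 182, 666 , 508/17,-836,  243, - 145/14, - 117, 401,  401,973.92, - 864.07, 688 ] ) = [  -  864.07 ,  -  836, - 117, - 945/19,  -  145/14,-54/11, 508/17 , 182, 243, 401,401 , 666, 688, 771, 973.92] 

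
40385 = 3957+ 36428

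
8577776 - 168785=8408991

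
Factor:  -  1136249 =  -29^1 * 39181^1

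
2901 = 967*3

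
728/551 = 1 + 177/551 = 1.32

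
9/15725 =9/15725 = 0.00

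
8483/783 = 8483/783=10.83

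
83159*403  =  33513077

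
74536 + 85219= 159755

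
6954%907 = 605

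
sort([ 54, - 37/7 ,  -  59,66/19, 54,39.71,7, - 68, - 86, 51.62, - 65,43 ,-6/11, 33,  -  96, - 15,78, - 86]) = [ - 96, - 86 ,-86,-68,-65,-59,-15 , -37/7,-6/11,  66/19, 7,33, 39.71, 43, 51.62, 54,54,78 ] 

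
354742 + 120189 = 474931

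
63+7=70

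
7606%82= 62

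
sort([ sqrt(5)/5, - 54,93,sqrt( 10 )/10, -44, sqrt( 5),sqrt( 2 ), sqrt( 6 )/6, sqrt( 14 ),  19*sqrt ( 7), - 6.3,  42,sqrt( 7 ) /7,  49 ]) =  [ - 54  , - 44, - 6.3,sqrt(10 )/10,sqrt( 7 )/7,  sqrt( 6 )/6, sqrt( 5)/5,sqrt( 2),sqrt( 5 ),sqrt( 14 ), 42, 49,19*sqrt( 7 ),93 ]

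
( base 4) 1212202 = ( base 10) 6562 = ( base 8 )14642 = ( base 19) i37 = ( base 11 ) 4a26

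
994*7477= 7432138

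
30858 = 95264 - 64406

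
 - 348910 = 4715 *( - 74) 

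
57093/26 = 2195 + 23/26  =  2195.88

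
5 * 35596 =177980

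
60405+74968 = 135373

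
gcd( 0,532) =532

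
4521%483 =174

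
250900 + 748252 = 999152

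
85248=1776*48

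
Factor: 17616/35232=1/2  =  2^ ( - 1)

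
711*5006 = 3559266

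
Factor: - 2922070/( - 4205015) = 2^1*41^1*7127^1*841003^( - 1 )  =  584414/841003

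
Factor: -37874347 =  - 7^1 * 37^1 * 257^1  *569^1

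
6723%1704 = 1611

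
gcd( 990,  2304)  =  18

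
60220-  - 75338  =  135558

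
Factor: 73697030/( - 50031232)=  - 36848515/25015616 = - 2^(  -  6 )* 5^1  *  11^1*53^1*12641^1* 390869^( - 1)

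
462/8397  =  154/2799 = 0.06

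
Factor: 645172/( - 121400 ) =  - 161293/30350 = - 2^(-1 )*5^( - 2)*11^2*31^1 * 43^1*607^( - 1)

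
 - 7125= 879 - 8004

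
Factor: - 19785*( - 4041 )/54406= 79951185/54406 =2^( - 1 )*3^3* 5^1*11^ ( - 1) *449^1*1319^1*2473^(-1 )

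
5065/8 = 633 + 1/8 = 633.12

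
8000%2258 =1226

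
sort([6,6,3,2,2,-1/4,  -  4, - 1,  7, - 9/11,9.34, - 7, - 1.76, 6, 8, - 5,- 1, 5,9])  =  [-7, - 5, - 4,- 1.76, - 1,  -  1,-9/11 , - 1/4, 2,2,3,5, 6,  6,6,7,  8,9,9.34 ] 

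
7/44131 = 7/44131 = 0.00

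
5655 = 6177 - 522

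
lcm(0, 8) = 0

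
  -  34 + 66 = 32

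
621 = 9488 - 8867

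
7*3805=26635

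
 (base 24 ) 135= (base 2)1010001101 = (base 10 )653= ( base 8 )1215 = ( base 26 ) P3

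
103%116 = 103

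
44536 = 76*586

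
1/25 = 1/25= 0.04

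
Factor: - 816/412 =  - 2^2*3^1*17^1*103^( - 1) = -  204/103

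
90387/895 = 100 + 887/895=100.99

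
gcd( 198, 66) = 66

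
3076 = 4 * 769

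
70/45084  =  35/22542=0.00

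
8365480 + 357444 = 8722924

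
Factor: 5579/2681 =383^(  -  1 )*  797^1 = 797/383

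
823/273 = 3+4/273 = 3.01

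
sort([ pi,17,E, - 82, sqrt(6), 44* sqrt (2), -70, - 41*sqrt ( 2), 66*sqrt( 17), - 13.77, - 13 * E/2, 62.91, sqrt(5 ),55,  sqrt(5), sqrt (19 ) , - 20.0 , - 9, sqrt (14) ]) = [ -82, - 70, - 41 * sqrt( 2), - 20.0, - 13*E/2, - 13.77,-9, sqrt(5 ), sqrt ( 5), sqrt( 6), E,  pi, sqrt(14),  sqrt(19),17,55, 44*sqrt(2 ), 62.91,  66*sqrt(17) ] 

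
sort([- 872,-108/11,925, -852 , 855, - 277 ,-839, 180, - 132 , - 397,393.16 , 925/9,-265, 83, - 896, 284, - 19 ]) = [ - 896,  -  872, - 852,-839, - 397, - 277, - 265, - 132, - 19, -108/11, 83 , 925/9,180,  284, 393.16,855,925 ]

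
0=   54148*0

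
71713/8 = 71713/8= 8964.12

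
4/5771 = 4/5771  =  0.00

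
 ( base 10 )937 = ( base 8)1651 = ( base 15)427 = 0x3A9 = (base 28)15d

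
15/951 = 5/317= 0.02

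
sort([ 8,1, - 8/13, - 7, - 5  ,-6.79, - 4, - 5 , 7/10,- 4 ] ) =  [ - 7, - 6.79,-5, - 5,-4,-4, - 8/13,  7/10, 1, 8]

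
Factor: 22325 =5^2*19^1*47^1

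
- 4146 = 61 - 4207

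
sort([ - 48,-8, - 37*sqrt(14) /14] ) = [- 48 , - 37*sqrt(14)/14 , - 8 ]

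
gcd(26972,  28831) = 11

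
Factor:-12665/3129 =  - 85/21 = - 3^( - 1)*5^1*7^(  -  1)*17^1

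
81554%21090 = 18284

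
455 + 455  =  910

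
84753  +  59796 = 144549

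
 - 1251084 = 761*( - 1644)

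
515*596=306940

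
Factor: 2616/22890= 4/35 = 2^2*5^( - 1)*7^( - 1)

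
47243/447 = 105 + 308/447 =105.69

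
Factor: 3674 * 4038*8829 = 130983618348 = 2^2 * 3^5*11^1*109^1*167^1 * 673^1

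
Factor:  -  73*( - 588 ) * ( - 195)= - 8370180 = - 2^2*3^2*5^1*7^2 *13^1*73^1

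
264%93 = 78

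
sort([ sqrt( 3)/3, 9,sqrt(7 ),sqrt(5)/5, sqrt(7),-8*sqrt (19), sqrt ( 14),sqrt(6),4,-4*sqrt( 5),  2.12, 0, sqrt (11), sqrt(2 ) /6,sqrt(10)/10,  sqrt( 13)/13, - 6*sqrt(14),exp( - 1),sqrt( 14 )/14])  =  [ - 8*sqrt( 19 ), - 6*sqrt(14), - 4*sqrt( 5 ), 0,  sqrt( 2) /6 , sqrt(14 )/14, sqrt(13 ) /13, sqrt ( 10 )/10, exp( - 1 ), sqrt(5)/5,sqrt (3 ) /3,  2.12, sqrt(6), sqrt(7),sqrt(7),  sqrt(11 ) , sqrt (14 ),4,9]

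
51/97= 51/97 =0.53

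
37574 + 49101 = 86675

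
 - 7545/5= - 1509 = - 1509.00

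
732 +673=1405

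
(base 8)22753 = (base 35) 7WC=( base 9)14275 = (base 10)9707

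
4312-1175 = 3137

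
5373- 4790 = 583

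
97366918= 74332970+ 23033948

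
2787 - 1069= 1718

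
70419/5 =70419/5 =14083.80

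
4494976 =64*70234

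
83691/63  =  1328 + 3/7 = 1328.43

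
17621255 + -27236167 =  - 9614912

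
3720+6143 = 9863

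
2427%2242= 185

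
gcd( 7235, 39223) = 1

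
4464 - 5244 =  - 780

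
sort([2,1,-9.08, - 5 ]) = [ - 9.08, - 5, 1, 2 ] 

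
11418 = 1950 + 9468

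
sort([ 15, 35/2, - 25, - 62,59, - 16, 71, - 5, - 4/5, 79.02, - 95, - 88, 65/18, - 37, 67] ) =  [ - 95,  -  88,  -  62, - 37, - 25, - 16, - 5, - 4/5,65/18, 15  ,  35/2, 59, 67, 71, 79.02]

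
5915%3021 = 2894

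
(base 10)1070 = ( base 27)1ch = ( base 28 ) 1a6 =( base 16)42e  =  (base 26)1f4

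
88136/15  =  88136/15 = 5875.73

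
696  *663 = 461448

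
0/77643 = 0 = 0.00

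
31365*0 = 0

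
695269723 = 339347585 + 355922138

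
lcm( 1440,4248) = 84960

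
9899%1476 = 1043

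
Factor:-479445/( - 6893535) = 31963/459569 = 11^ ( - 1 )*41^(-1 )*1019^(- 1 )*31963^1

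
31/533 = 31/533 = 0.06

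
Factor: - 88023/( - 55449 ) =481/303 =3^( - 1 )*13^1 * 37^1*101^( - 1)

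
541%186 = 169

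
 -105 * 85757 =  - 9004485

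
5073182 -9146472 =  - 4073290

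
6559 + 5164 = 11723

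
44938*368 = 16537184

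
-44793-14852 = -59645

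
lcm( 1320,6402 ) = 128040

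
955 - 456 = 499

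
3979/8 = 3979/8   =  497.38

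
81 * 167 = 13527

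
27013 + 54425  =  81438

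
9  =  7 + 2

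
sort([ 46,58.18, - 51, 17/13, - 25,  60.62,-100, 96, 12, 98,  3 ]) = [-100,  -  51  , - 25, 17/13 , 3, 12, 46 , 58.18, 60.62, 96  ,  98 ]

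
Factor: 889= 7^1*127^1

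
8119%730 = 89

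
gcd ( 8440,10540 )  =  20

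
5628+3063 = 8691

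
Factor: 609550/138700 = 167/38 = 2^ ( - 1 ) * 19^(-1) *167^1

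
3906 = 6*651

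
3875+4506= 8381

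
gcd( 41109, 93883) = 1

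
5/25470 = 1/5094 =0.00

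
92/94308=23/23577  =  0.00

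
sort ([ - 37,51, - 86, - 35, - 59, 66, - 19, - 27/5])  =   [-86, - 59, - 37,  -  35, - 19, - 27/5,51,66 ] 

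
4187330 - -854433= 5041763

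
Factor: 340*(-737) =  - 250580 = -  2^2* 5^1*11^1 *17^1 * 67^1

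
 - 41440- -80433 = 38993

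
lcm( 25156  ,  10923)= 830148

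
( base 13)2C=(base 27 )1B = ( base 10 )38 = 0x26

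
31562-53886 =-22324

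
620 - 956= - 336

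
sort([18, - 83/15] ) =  [ - 83/15, 18] 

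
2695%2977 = 2695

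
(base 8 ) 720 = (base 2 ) 111010000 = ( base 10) 464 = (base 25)IE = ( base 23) k4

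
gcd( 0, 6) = 6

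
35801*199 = 7124399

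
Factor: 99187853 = 99187853^1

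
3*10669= 32007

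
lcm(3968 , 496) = 3968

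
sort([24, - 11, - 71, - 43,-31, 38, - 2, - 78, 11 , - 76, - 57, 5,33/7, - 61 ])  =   [ - 78, - 76,  -  71  , - 61, - 57, - 43  , - 31, - 11, - 2, 33/7, 5, 11,  24, 38 ]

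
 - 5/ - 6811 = 5/6811 = 0.00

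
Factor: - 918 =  - 2^1 * 3^3*17^1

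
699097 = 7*99871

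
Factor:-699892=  - 2^2*37^1*4729^1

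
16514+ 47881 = 64395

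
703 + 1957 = 2660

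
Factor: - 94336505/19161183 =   -  3^(- 1 )*5^1 * 277^1*68113^1*6387061^(- 1)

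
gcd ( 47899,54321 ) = 19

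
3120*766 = 2389920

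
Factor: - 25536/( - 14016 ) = 7^1*19^1*73^( - 1) =133/73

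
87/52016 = 87/52016 = 0.00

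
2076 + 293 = 2369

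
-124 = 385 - 509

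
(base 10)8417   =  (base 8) 20341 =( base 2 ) 10000011100001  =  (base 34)79J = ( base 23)fkm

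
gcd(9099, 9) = 9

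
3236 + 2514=5750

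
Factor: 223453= 73^1*3061^1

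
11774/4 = 5887/2=2943.50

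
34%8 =2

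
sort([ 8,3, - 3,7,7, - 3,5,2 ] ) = [ - 3, - 3,2,3 , 5, 7,7, 8 ]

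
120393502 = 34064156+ 86329346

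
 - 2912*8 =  - 23296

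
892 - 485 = 407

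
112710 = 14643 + 98067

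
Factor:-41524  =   - 2^2*7^1* 1483^1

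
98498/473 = 98498/473 = 208.24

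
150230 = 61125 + 89105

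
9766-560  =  9206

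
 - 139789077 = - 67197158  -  72591919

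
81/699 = 27/233 = 0.12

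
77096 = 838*92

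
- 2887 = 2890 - 5777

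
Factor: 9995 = 5^1*1999^1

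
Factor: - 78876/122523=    - 26292/40841 = -  2^2*3^1*7^1*313^1*40841^( - 1)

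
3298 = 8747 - 5449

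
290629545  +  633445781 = 924075326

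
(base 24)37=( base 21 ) 3g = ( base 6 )211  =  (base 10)79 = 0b1001111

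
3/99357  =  1/33119  =  0.00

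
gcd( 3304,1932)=28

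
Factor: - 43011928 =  - 2^3*83^1*211^1*307^1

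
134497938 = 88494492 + 46003446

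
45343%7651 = 7088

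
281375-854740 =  - 573365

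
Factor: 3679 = 13^1 * 283^1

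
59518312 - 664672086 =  -605153774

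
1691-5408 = - 3717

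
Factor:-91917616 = - 2^4 * 7^1*293^1*2801^1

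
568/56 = 10 + 1/7 = 10.14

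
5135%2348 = 439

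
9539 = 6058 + 3481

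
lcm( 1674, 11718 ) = 11718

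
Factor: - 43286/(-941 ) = 46 =2^1*23^1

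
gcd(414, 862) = 2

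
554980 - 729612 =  - 174632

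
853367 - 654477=198890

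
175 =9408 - 9233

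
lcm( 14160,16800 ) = 991200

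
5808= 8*726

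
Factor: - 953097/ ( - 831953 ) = 3^1 * 23^1 * 727^1*43787^( - 1) =50163/43787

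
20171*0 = 0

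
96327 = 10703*9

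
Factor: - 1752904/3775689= - 2^3* 3^( - 2 )*17^1*443^(  -  1 )*947^( - 1)*12889^1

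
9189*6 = 55134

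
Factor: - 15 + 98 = 83^1 = 83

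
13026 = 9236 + 3790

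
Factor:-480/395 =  - 96/79 = -2^5 * 3^1*79^ ( - 1 ) 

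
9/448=9/448 = 0.02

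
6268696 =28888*217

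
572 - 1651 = -1079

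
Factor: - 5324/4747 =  - 2^2 * 11^3*47^( - 1) * 101^( - 1)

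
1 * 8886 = 8886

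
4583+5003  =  9586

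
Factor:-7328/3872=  - 11^(-2) * 229^1 = - 229/121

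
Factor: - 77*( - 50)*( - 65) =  - 2^1*5^3*7^1*11^1*13^1 = - 250250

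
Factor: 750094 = 2^1*113^1*3319^1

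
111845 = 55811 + 56034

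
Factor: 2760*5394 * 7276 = 108321013440 = 2^6*3^2*5^1*17^1*23^1*29^1 *31^1  *  107^1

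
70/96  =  35/48 = 0.73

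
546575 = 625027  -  78452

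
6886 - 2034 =4852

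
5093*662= 3371566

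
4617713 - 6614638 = -1996925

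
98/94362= 49/47181 = 0.00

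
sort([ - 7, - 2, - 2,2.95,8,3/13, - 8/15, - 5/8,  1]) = [ - 7, - 2, - 2, - 5/8, - 8/15,3/13, 1,2.95,8 ] 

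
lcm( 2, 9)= 18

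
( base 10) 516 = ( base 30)H6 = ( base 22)11a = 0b1000000100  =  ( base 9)633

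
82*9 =738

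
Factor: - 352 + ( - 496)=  - 848 = - 2^4*53^1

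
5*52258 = 261290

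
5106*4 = 20424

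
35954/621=35954/621  =  57.90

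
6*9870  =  59220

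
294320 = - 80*( - 3679)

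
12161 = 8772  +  3389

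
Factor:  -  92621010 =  - 2^1 * 3^1 * 5^1 * 19^1 * 162493^1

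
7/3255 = 1/465 = 0.00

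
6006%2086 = 1834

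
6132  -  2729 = 3403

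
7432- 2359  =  5073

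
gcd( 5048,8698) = 2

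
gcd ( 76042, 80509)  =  1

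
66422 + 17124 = 83546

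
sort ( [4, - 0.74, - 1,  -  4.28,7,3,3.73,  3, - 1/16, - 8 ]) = [ - 8, - 4.28, - 1, - 0.74, - 1/16,3,3,3.73, 4, 7] 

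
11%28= 11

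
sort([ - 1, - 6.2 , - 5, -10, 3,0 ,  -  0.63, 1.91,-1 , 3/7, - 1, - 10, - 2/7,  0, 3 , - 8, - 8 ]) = [ - 10, - 10,-8, -8 , - 6.2, - 5,-1, - 1, - 1 , - 0.63, - 2/7 , 0, 0, 3/7, 1.91,3,3]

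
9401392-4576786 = 4824606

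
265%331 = 265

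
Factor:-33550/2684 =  - 25/2 = - 2^( - 1)*5^2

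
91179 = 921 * 99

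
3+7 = 10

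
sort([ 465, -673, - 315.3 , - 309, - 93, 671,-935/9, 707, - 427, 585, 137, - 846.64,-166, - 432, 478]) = [ -846.64, - 673, - 432,-427, - 315.3, - 309, - 166, - 935/9, - 93,137,465,478, 585,  671,707 ] 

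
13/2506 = 13/2506 = 0.01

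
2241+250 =2491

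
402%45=42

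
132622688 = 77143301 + 55479387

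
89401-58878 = 30523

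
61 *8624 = 526064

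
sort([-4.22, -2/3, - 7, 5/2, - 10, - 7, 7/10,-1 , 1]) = [-10, - 7, - 7, - 4.22, - 1, - 2/3, 7/10, 1,  5/2 ]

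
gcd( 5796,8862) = 42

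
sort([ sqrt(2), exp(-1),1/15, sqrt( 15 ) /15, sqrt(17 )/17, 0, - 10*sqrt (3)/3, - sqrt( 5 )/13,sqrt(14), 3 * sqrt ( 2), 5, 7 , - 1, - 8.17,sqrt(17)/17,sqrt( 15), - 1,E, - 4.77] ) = [-8.17,-10 * sqrt( 3)/3, - 4.77, - 1, - 1 ,-sqrt (5 ) /13,0,1/15, sqrt(17 )/17,sqrt( 17 )/17,sqrt(15)/15 , exp( - 1 ) , sqrt(  2),E, sqrt( 14), sqrt( 15 ),3*sqrt(2), 5 , 7 ]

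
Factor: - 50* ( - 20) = 2^3*5^3 = 1000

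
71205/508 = 140 + 85/508  =  140.17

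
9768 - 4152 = 5616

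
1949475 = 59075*33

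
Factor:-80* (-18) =2^5*3^2*5^1 = 1440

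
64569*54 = 3486726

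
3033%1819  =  1214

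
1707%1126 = 581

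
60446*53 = 3203638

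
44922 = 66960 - 22038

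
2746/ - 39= - 71 + 23/39 = - 70.41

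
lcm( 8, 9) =72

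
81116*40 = 3244640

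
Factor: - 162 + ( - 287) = - 449^1 = - 449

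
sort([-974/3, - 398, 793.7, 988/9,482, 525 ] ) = [ - 398, - 974/3 , 988/9, 482, 525, 793.7 ]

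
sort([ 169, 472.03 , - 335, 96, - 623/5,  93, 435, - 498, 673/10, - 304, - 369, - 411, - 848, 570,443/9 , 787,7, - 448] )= [ - 848, - 498, - 448, - 411,  -  369, - 335, - 304, - 623/5, 7, 443/9 , 673/10,93,  96,  169,435 , 472.03,570,787 ] 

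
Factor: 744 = 2^3*3^1*31^1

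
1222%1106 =116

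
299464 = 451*664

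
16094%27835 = 16094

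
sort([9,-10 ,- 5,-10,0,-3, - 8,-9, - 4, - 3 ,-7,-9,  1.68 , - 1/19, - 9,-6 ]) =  [ -10, - 10, - 9,-9, - 9,  -  8, - 7, - 6, - 5, - 4, - 3,-3,-1/19 , 0 , 1.68, 9]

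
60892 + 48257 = 109149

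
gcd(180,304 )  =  4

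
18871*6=113226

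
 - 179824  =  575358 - 755182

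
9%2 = 1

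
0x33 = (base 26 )1p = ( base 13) 3c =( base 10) 51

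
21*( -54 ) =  - 1134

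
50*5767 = 288350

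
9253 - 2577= 6676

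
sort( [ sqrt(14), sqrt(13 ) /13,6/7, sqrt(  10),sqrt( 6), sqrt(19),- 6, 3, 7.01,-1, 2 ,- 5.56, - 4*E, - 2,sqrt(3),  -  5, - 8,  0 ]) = [-4*E,- 8, - 6,  -  5.56, - 5,-2, - 1, 0, sqrt( 13)/13, 6/7,sqrt( 3), 2, sqrt(6),3,  sqrt(10), sqrt( 14),  sqrt(19 ),7.01 ] 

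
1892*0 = 0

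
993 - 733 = 260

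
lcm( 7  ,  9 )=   63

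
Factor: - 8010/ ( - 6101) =2^1*3^2*5^1*89^1*6101^(- 1)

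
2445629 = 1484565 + 961064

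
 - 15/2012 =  - 15/2012 = - 0.01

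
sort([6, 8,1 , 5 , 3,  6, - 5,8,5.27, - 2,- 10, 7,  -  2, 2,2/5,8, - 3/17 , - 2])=[ - 10, - 5, - 2,-2,-2, - 3/17,2/5,  1,2, 3,5, 5.27,6,6, 7,8, 8,8]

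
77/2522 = 77/2522= 0.03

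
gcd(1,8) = 1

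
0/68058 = 0 =0.00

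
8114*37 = 300218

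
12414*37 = 459318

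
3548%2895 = 653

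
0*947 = 0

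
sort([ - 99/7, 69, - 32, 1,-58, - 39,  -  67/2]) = [ - 58, - 39,-67/2 , - 32, -99/7, 1,  69]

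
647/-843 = - 1 + 196/843 = -0.77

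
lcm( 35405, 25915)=2513755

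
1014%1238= 1014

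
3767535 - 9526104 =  - 5758569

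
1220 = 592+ 628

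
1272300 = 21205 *60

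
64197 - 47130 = 17067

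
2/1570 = 1/785= 0.00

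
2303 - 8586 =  - 6283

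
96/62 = 48/31 = 1.55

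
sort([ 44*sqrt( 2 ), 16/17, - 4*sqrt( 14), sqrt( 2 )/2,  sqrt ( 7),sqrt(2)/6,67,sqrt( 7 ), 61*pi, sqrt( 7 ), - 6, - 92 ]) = [ - 92, - 4 *sqrt( 14), - 6,sqrt(2 ) /6, sqrt( 2 ) /2, 16/17, sqrt(7 ),sqrt( 7 ), sqrt( 7 ),44 *sqrt(2),67, 61*pi ] 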